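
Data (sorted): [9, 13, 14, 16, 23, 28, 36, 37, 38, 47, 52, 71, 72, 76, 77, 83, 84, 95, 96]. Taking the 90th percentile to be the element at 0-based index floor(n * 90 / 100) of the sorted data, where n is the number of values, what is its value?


The dataset has n = 19 elements.
Index = floor(19 * 90 / 100) = floor(1710 / 100) = floor(17.1) = 17
Counting from index 0 in the sorted data, the element at index 17 is 95.
Final answer: 95


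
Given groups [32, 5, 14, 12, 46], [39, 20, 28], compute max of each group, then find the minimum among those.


Find max of each group:
  Group 1: [32, 5, 14, 12, 46] -> max = 46
  Group 2: [39, 20, 28] -> max = 39
Maxes: [46, 39]
Minimum of maxes = 39
Final answer: 39


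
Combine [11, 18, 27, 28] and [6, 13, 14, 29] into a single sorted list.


List A: [11, 18, 27, 28]
List B: [6, 13, 14, 29]
Repeatedly compare the front elements and take the smaller:
  11 vs 6 -> take 6
  11 vs 13 -> take 11
  18 vs 13 -> take 13
  18 vs 14 -> take 14
  18 vs 29 -> take 18
  27 vs 29 -> take 27
  28 vs 29 -> take 28
  A is exhausted; append the rest of B: [29]
Final answer: [6, 11, 13, 14, 18, 27, 28, 29]


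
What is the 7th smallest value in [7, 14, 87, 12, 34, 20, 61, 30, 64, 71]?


Sort ascending: [7, 12, 14, 20, 30, 34, 61, 64, 71, 87]
The 7th element (1-indexed) is at index 6.
Value = 61
Final answer: 61


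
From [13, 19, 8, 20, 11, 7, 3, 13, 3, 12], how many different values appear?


List all unique values:
Distinct values: [3, 7, 8, 11, 12, 13, 19, 20]
Count = 8
Final answer: 8


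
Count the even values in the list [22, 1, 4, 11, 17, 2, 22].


Check each element:
  22 is even
  1 is odd
  4 is even
  11 is odd
  17 is odd
  2 is even
  22 is even
Evens: [22, 4, 2, 22]
Count of evens = 4
Final answer: 4


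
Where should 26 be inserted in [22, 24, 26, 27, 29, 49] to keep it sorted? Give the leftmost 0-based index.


List is sorted: [22, 24, 26, 27, 29, 49]
We need the leftmost position where 26 can be inserted, i.e. the first index whose element is >= 26 (or the end of the list if none is).
Binary search with low=0, high=6 (0-based indices):
  low=0, high=6, mid=3: a[3]=27 >= 26, so high = 3
  low=0, high=3, mid=1: a[1]=24 < 26, so low = 2
  low=2, high=3, mid=2: a[2]=26 >= 26, so high = 2
Now low = high = 2, so the insertion index is 2.
Final answer: 2


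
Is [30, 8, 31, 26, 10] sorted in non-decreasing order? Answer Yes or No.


Check consecutive pairs:
  30 <= 8? False
  8 <= 31? True
  31 <= 26? False
  26 <= 10? False
3 consecutive pair(s) are out of order, so the list is not sorted.
Final answer: No


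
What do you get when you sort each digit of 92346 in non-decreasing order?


The number 92346 has digits: 9, 2, 3, 4, 6
Sorted: 2, 3, 4, 6, 9
Joining the sorted digits gives the result.
Final answer: 23469


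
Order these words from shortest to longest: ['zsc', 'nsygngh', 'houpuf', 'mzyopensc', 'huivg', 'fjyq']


Compute lengths:
  'zsc' has length 3
  'nsygngh' has length 7
  'houpuf' has length 6
  'mzyopensc' has length 9
  'huivg' has length 5
  'fjyq' has length 4
Lengths in increasing order: 3 < 4 < 5 < 6 < 7 < 9
Listing the words in that order gives the answer.
Final answer: ['zsc', 'fjyq', 'huivg', 'houpuf', 'nsygngh', 'mzyopensc']


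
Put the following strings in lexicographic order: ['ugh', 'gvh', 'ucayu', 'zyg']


Compare strings character by character (the first differing letter decides):
  'gvh' < 'ucayu' since 'g' < 'u' at position 1
  'ucayu' < 'ugh' since 'c' < 'g' at position 2
  'ugh' < 'zyg' since 'u' < 'z' at position 1
Chaining these comparisons gives the alphabetical order.
Final answer: ['gvh', 'ucayu', 'ugh', 'zyg']


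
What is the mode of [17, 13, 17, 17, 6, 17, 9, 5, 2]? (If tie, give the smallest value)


Count the frequency of each value:
  2 appears 1 time(s)
  5 appears 1 time(s)
  6 appears 1 time(s)
  9 appears 1 time(s)
  13 appears 1 time(s)
  17 appears 4 time(s)
Maximum frequency is 4.
Only 17 reaches that frequency, so it is the mode.
Final answer: 17


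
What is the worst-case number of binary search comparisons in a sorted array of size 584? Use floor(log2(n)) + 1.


Binary search halves the search space each step.
Maximum comparisons = floor(log2(584)) + 1
log2(584) = 9.1898
floor(log2(584)) = 9, so 9 + 1 = 10
Final answer: 10


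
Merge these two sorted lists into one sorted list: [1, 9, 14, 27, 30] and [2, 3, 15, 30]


List A: [1, 9, 14, 27, 30]
List B: [2, 3, 15, 30]
Repeatedly compare the front elements and take the smaller:
  1 vs 2 -> take 1
  9 vs 2 -> take 2
  9 vs 3 -> take 3
  9 vs 15 -> take 9
  14 vs 15 -> take 14
  27 vs 15 -> take 15
  27 vs 30 -> take 27
  30 vs 30 -> take 30
  A is exhausted; append the rest of B: [30]
Final answer: [1, 2, 3, 9, 14, 15, 27, 30, 30]


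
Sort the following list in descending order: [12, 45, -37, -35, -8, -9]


Original list: [12, 45, -37, -35, -8, -9]
Repeatedly take the largest remaining element:
  Remaining [12, 45, -37, -35, -8, -9] -> largest is 45
  Remaining [12, -37, -35, -8, -9] -> largest is 12
  Remaining [-37, -35, -8, -9] -> largest is -8
  Remaining [-37, -35, -9] -> largest is -9
  Remaining [-37, -35] -> largest is -35
  Remaining [-37] -> largest is -37
Collecting the picks in order gives the descending list.
Final answer: [45, 12, -8, -9, -35, -37]


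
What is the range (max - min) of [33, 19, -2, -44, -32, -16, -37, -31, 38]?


Maximum value: 38
Minimum value: -44
Range = 38 - (-44) = 82
Final answer: 82


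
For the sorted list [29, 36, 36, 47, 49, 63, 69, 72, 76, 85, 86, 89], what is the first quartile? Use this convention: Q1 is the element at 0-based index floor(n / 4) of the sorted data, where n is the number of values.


The list has n = 12 elements.
Q1 index = floor(12 / 4) = floor(3) = 3
Counting from index 0 in the sorted data, the element at index 3 is 47.
Final answer: 47


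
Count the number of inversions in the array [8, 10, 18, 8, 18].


For each element, count the later elements that are smaller than it:
  8 (index 0): smaller elements after it = [] -> 0
  10 (index 1): smaller elements after it = [8] -> 1
  18 (index 2): smaller elements after it = [8] -> 1
  8 (index 3): smaller elements after it = [] -> 0
Total inversions = 0 + 1 + 1 + 0 = 2
Final answer: 2


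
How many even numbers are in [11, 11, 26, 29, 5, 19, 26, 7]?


Check each element:
  11 is odd
  11 is odd
  26 is even
  29 is odd
  5 is odd
  19 is odd
  26 is even
  7 is odd
Evens: [26, 26]
Count of evens = 2
Final answer: 2


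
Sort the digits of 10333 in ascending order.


The number 10333 has digits: 1, 0, 3, 3, 3
Sorted: 0, 1, 3, 3, 3
Joining the sorted digits gives the result.
Final answer: 01333


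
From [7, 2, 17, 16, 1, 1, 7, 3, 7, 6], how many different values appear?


List all unique values:
Distinct values: [1, 2, 3, 6, 7, 16, 17]
Count = 7
Final answer: 7


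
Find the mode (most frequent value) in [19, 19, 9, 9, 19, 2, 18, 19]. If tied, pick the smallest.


Count the frequency of each value:
  2 appears 1 time(s)
  9 appears 2 time(s)
  18 appears 1 time(s)
  19 appears 4 time(s)
Maximum frequency is 4.
Only 19 reaches that frequency, so it is the mode.
Final answer: 19


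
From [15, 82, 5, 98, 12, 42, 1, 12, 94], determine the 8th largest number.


Sort descending: [98, 94, 82, 42, 15, 12, 12, 5, 1]
The 8th element (1-indexed) is at index 7.
Value = 5
Final answer: 5


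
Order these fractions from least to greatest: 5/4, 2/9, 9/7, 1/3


Convert to decimal for comparison:
  5/4 = 1.25
  2/9 = 0.2222
  9/7 = 1.2857
  1/3 = 0.3333
Decimals in increasing order: 0.2222 < 0.3333 < 1.25 < 1.2857
Writing each back as its fraction gives the sorted order.
Final answer: 2/9, 1/3, 5/4, 9/7


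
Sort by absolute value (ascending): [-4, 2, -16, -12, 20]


Compute absolute values:
  |-4| = 4
  |2| = 2
  |-16| = 16
  |-12| = 12
  |20| = 20
Absolute values in increasing order: 2 < 4 < 12 < 16 < 20
Listing the original numbers in that order gives the answer.
Final answer: [2, -4, -12, -16, 20]


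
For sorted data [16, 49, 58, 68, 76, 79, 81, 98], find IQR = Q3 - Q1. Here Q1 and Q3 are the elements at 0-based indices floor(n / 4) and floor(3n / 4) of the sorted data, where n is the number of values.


The data has n = 8 elements.
Q1 index = floor(8 / 4) = floor(2) = 2; Q3 index = floor(3 * 8 / 4) = floor(6) = 6
Q1 = element at index 2 = 58
Q3 = element at index 6 = 81
IQR = 81 - 58 = 23
Final answer: 23


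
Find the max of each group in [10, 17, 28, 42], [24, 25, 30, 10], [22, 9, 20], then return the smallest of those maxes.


Find max of each group:
  Group 1: [10, 17, 28, 42] -> max = 42
  Group 2: [24, 25, 30, 10] -> max = 30
  Group 3: [22, 9, 20] -> max = 22
Maxes: [42, 30, 22]
Minimum of maxes = 22
Final answer: 22


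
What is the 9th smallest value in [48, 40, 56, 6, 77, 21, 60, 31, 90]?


Sort ascending: [6, 21, 31, 40, 48, 56, 60, 77, 90]
The 9th element (1-indexed) is at index 8.
Value = 90
Final answer: 90


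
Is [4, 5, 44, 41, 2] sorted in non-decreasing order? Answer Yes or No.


Check consecutive pairs:
  4 <= 5? True
  5 <= 44? True
  44 <= 41? False
  41 <= 2? False
2 consecutive pair(s) are out of order, so the list is not sorted.
Final answer: No


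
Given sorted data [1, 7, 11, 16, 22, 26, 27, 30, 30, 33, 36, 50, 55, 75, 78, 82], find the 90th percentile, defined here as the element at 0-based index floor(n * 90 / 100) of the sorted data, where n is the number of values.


The dataset has n = 16 elements.
Index = floor(16 * 90 / 100) = floor(1440 / 100) = floor(14.4) = 14
Counting from index 0 in the sorted data, the element at index 14 is 78.
Final answer: 78


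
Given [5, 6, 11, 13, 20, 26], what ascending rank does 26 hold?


Sort ascending: [5, 6, 11, 13, 20, 26]
Find 26 in the sorted list.
26 is at position 6 (1-indexed).
Final answer: 6


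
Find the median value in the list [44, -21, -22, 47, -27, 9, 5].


First, sort the list: [-27, -22, -21, 5, 9, 44, 47]
The list has 7 elements (odd count).
The middle index is 3 (0-based), and the element there is 5.
Final answer: 5


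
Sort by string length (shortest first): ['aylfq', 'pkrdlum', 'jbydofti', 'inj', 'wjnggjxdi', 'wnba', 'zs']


Compute lengths:
  'aylfq' has length 5
  'pkrdlum' has length 7
  'jbydofti' has length 8
  'inj' has length 3
  'wjnggjxdi' has length 9
  'wnba' has length 4
  'zs' has length 2
Lengths in increasing order: 2 < 3 < 4 < 5 < 7 < 8 < 9
Listing the words in that order gives the answer.
Final answer: ['zs', 'inj', 'wnba', 'aylfq', 'pkrdlum', 'jbydofti', 'wjnggjxdi']


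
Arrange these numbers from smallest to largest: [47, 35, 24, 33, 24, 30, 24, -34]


Original list: [47, 35, 24, 33, 24, 30, 24, -34]
Repeatedly take the smallest remaining element:
  Remaining [47, 35, 24, 33, 24, 30, 24, -34] -> smallest is -34
  Remaining [47, 35, 24, 33, 24, 30, 24] -> smallest is 24
  Remaining [47, 35, 33, 24, 30, 24] -> smallest is 24
  Remaining [47, 35, 33, 30, 24] -> smallest is 24
  Remaining [47, 35, 33, 30] -> smallest is 30
  Remaining [47, 35, 33] -> smallest is 33
  Remaining [47, 35] -> smallest is 35
  Remaining [47] -> smallest is 47
Collecting the picks in order gives the sorted list.
Final answer: [-34, 24, 24, 24, 30, 33, 35, 47]


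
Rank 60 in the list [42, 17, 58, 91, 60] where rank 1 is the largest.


Sort descending: [91, 60, 58, 42, 17]
Find 60 in the sorted list.
60 is at position 2.
Final answer: 2


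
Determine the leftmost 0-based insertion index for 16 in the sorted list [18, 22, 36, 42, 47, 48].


List is sorted: [18, 22, 36, 42, 47, 48]
We need the leftmost position where 16 can be inserted, i.e. the first index whose element is >= 16 (or the end of the list if none is).
Binary search with low=0, high=6 (0-based indices):
  low=0, high=6, mid=3: a[3]=42 >= 16, so high = 3
  low=0, high=3, mid=1: a[1]=22 >= 16, so high = 1
  low=0, high=1, mid=0: a[0]=18 >= 16, so high = 0
Now low = high = 0, so the insertion index is 0.
Final answer: 0


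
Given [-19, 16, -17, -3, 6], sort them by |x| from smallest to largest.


Compute absolute values:
  |-19| = 19
  |16| = 16
  |-17| = 17
  |-3| = 3
  |6| = 6
Absolute values in increasing order: 3 < 6 < 16 < 17 < 19
Listing the original numbers in that order gives the answer.
Final answer: [-3, 6, 16, -17, -19]


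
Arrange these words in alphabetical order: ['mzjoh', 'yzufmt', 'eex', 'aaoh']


Compare strings character by character (the first differing letter decides):
  'aaoh' < 'eex' since 'a' < 'e' at position 1
  'eex' < 'mzjoh' since 'e' < 'm' at position 1
  'mzjoh' < 'yzufmt' since 'm' < 'y' at position 1
Chaining these comparisons gives the alphabetical order.
Final answer: ['aaoh', 'eex', 'mzjoh', 'yzufmt']


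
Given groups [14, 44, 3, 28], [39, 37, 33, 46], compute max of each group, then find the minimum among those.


Find max of each group:
  Group 1: [14, 44, 3, 28] -> max = 44
  Group 2: [39, 37, 33, 46] -> max = 46
Maxes: [44, 46]
Minimum of maxes = 44
Final answer: 44


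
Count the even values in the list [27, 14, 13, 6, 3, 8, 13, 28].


Check each element:
  27 is odd
  14 is even
  13 is odd
  6 is even
  3 is odd
  8 is even
  13 is odd
  28 is even
Evens: [14, 6, 8, 28]
Count of evens = 4
Final answer: 4


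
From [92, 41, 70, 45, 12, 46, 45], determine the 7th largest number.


Sort descending: [92, 70, 46, 45, 45, 41, 12]
The 7th element (1-indexed) is at index 6.
Value = 12
Final answer: 12


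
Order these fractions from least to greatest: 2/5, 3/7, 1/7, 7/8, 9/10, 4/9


Convert to decimal for comparison:
  2/5 = 0.4
  3/7 = 0.4286
  1/7 = 0.1429
  7/8 = 0.875
  9/10 = 0.9
  4/9 = 0.4444
Decimals in increasing order: 0.1429 < 0.4 < 0.4286 < 0.4444 < 0.875 < 0.9
Writing each back as its fraction gives the sorted order.
Final answer: 1/7, 2/5, 3/7, 4/9, 7/8, 9/10


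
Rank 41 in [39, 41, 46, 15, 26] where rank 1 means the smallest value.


Sort ascending: [15, 26, 39, 41, 46]
Find 41 in the sorted list.
41 is at position 4 (1-indexed).
Final answer: 4


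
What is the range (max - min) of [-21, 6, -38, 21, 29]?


Maximum value: 29
Minimum value: -38
Range = 29 - (-38) = 67
Final answer: 67


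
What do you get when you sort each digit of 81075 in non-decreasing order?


The number 81075 has digits: 8, 1, 0, 7, 5
Sorted: 0, 1, 5, 7, 8
Joining the sorted digits gives the result.
Final answer: 01578


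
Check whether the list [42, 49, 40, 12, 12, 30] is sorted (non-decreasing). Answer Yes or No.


Check consecutive pairs:
  42 <= 49? True
  49 <= 40? False
  40 <= 12? False
  12 <= 12? True
  12 <= 30? True
2 consecutive pair(s) are out of order, so the list is not sorted.
Final answer: No


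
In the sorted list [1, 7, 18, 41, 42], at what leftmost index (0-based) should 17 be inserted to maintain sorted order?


List is sorted: [1, 7, 18, 41, 42]
We need the leftmost position where 17 can be inserted, i.e. the first index whose element is >= 17 (or the end of the list if none is).
Binary search with low=0, high=5 (0-based indices):
  low=0, high=5, mid=2: a[2]=18 >= 17, so high = 2
  low=0, high=2, mid=1: a[1]=7 < 17, so low = 2
Now low = high = 2, so the insertion index is 2.
Final answer: 2


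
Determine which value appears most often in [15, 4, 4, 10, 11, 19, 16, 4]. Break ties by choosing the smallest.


Count the frequency of each value:
  4 appears 3 time(s)
  10 appears 1 time(s)
  11 appears 1 time(s)
  15 appears 1 time(s)
  16 appears 1 time(s)
  19 appears 1 time(s)
Maximum frequency is 3.
Only 4 reaches that frequency, so it is the mode.
Final answer: 4


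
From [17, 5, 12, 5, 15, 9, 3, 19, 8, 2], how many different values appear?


List all unique values:
Distinct values: [2, 3, 5, 8, 9, 12, 15, 17, 19]
Count = 9
Final answer: 9


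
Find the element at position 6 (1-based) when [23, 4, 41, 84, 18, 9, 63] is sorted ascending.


Sort ascending: [4, 9, 18, 23, 41, 63, 84]
The 6th element (1-indexed) is at index 5.
Value = 63
Final answer: 63


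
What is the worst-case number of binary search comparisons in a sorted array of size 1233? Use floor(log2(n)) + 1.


Binary search halves the search space each step.
Maximum comparisons = floor(log2(1233)) + 1
log2(1233) = 10.268
floor(log2(1233)) = 10, so 10 + 1 = 11
Final answer: 11


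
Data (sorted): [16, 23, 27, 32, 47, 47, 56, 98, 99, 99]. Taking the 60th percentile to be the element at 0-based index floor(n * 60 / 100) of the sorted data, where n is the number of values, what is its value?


The dataset has n = 10 elements.
Index = floor(10 * 60 / 100) = floor(600 / 100) = floor(6) = 6
Counting from index 0 in the sorted data, the element at index 6 is 56.
Final answer: 56


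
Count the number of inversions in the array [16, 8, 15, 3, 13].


For each element, count the later elements that are smaller than it:
  16 (index 0): smaller elements after it = [8, 15, 3, 13] -> 4
  8 (index 1): smaller elements after it = [3] -> 1
  15 (index 2): smaller elements after it = [3, 13] -> 2
  3 (index 3): smaller elements after it = [] -> 0
Total inversions = 4 + 1 + 2 + 0 = 7
Final answer: 7


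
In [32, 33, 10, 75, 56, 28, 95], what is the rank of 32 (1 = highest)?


Sort descending: [95, 75, 56, 33, 32, 28, 10]
Find 32 in the sorted list.
32 is at position 5.
Final answer: 5


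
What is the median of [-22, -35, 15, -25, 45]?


First, sort the list: [-35, -25, -22, 15, 45]
The list has 5 elements (odd count).
The middle index is 2 (0-based), and the element there is -22.
Final answer: -22


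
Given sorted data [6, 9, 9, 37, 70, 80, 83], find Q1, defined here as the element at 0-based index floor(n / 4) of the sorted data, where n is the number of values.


The list has n = 7 elements.
Q1 index = floor(7 / 4) = floor(1.75) = 1
Counting from index 0 in the sorted data, the element at index 1 is 9.
Final answer: 9


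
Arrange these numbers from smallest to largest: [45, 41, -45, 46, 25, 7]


Original list: [45, 41, -45, 46, 25, 7]
Repeatedly take the smallest remaining element:
  Remaining [45, 41, -45, 46, 25, 7] -> smallest is -45
  Remaining [45, 41, 46, 25, 7] -> smallest is 7
  Remaining [45, 41, 46, 25] -> smallest is 25
  Remaining [45, 41, 46] -> smallest is 41
  Remaining [45, 46] -> smallest is 45
  Remaining [46] -> smallest is 46
Collecting the picks in order gives the sorted list.
Final answer: [-45, 7, 25, 41, 45, 46]


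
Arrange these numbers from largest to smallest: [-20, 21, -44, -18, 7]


Original list: [-20, 21, -44, -18, 7]
Repeatedly take the largest remaining element:
  Remaining [-20, 21, -44, -18, 7] -> largest is 21
  Remaining [-20, -44, -18, 7] -> largest is 7
  Remaining [-20, -44, -18] -> largest is -18
  Remaining [-20, -44] -> largest is -20
  Remaining [-44] -> largest is -44
Collecting the picks in order gives the descending list.
Final answer: [21, 7, -18, -20, -44]


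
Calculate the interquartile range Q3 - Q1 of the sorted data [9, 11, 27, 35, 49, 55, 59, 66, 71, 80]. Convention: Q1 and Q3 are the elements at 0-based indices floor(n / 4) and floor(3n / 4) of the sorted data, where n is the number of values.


The data has n = 10 elements.
Q1 index = floor(10 / 4) = floor(2.5) = 2; Q3 index = floor(3 * 10 / 4) = floor(7.5) = 7
Q1 = element at index 2 = 27
Q3 = element at index 7 = 66
IQR = 66 - 27 = 39
Final answer: 39


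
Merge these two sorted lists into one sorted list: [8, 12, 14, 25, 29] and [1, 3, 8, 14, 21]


List A: [8, 12, 14, 25, 29]
List B: [1, 3, 8, 14, 21]
Repeatedly compare the front elements and take the smaller:
  8 vs 1 -> take 1
  8 vs 3 -> take 3
  8 vs 8 -> take 8
  12 vs 8 -> take 8
  12 vs 14 -> take 12
  14 vs 14 -> take 14
  25 vs 14 -> take 14
  25 vs 21 -> take 21
  B is exhausted; append the rest of A: [25, 29]
Final answer: [1, 3, 8, 8, 12, 14, 14, 21, 25, 29]


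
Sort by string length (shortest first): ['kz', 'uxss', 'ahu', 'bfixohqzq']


Compute lengths:
  'kz' has length 2
  'uxss' has length 4
  'ahu' has length 3
  'bfixohqzq' has length 9
Lengths in increasing order: 2 < 3 < 4 < 9
Listing the words in that order gives the answer.
Final answer: ['kz', 'ahu', 'uxss', 'bfixohqzq']


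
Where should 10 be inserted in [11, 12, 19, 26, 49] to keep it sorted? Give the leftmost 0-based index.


List is sorted: [11, 12, 19, 26, 49]
We need the leftmost position where 10 can be inserted, i.e. the first index whose element is >= 10 (or the end of the list if none is).
Binary search with low=0, high=5 (0-based indices):
  low=0, high=5, mid=2: a[2]=19 >= 10, so high = 2
  low=0, high=2, mid=1: a[1]=12 >= 10, so high = 1
  low=0, high=1, mid=0: a[0]=11 >= 10, so high = 0
Now low = high = 0, so the insertion index is 0.
Final answer: 0


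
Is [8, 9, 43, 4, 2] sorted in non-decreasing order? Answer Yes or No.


Check consecutive pairs:
  8 <= 9? True
  9 <= 43? True
  43 <= 4? False
  4 <= 2? False
2 consecutive pair(s) are out of order, so the list is not sorted.
Final answer: No


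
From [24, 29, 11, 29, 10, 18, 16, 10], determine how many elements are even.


Check each element:
  24 is even
  29 is odd
  11 is odd
  29 is odd
  10 is even
  18 is even
  16 is even
  10 is even
Evens: [24, 10, 18, 16, 10]
Count of evens = 5
Final answer: 5


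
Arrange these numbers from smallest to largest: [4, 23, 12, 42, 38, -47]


Original list: [4, 23, 12, 42, 38, -47]
Repeatedly take the smallest remaining element:
  Remaining [4, 23, 12, 42, 38, -47] -> smallest is -47
  Remaining [4, 23, 12, 42, 38] -> smallest is 4
  Remaining [23, 12, 42, 38] -> smallest is 12
  Remaining [23, 42, 38] -> smallest is 23
  Remaining [42, 38] -> smallest is 38
  Remaining [42] -> smallest is 42
Collecting the picks in order gives the sorted list.
Final answer: [-47, 4, 12, 23, 38, 42]


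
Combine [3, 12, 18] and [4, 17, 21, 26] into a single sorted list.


List A: [3, 12, 18]
List B: [4, 17, 21, 26]
Repeatedly compare the front elements and take the smaller:
  3 vs 4 -> take 3
  12 vs 4 -> take 4
  12 vs 17 -> take 12
  18 vs 17 -> take 17
  18 vs 21 -> take 18
  A is exhausted; append the rest of B: [21, 26]
Final answer: [3, 4, 12, 17, 18, 21, 26]


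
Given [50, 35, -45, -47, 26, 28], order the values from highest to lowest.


Original list: [50, 35, -45, -47, 26, 28]
Repeatedly take the largest remaining element:
  Remaining [50, 35, -45, -47, 26, 28] -> largest is 50
  Remaining [35, -45, -47, 26, 28] -> largest is 35
  Remaining [-45, -47, 26, 28] -> largest is 28
  Remaining [-45, -47, 26] -> largest is 26
  Remaining [-45, -47] -> largest is -45
  Remaining [-47] -> largest is -47
Collecting the picks in order gives the descending list.
Final answer: [50, 35, 28, 26, -45, -47]


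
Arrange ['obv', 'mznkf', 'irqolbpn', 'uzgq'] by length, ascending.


Compute lengths:
  'obv' has length 3
  'mznkf' has length 5
  'irqolbpn' has length 8
  'uzgq' has length 4
Lengths in increasing order: 3 < 4 < 5 < 8
Listing the words in that order gives the answer.
Final answer: ['obv', 'uzgq', 'mznkf', 'irqolbpn']


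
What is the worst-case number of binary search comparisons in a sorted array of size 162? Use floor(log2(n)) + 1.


Binary search halves the search space each step.
Maximum comparisons = floor(log2(162)) + 1
log2(162) = 7.3399
floor(log2(162)) = 7, so 7 + 1 = 8
Final answer: 8


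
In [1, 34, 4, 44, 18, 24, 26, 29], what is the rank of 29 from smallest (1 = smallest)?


Sort ascending: [1, 4, 18, 24, 26, 29, 34, 44]
Find 29 in the sorted list.
29 is at position 6 (1-indexed).
Final answer: 6


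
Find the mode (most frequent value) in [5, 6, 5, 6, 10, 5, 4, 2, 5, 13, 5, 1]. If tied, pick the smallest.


Count the frequency of each value:
  1 appears 1 time(s)
  2 appears 1 time(s)
  4 appears 1 time(s)
  5 appears 5 time(s)
  6 appears 2 time(s)
  10 appears 1 time(s)
  13 appears 1 time(s)
Maximum frequency is 5.
Only 5 reaches that frequency, so it is the mode.
Final answer: 5


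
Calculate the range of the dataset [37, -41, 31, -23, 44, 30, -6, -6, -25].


Maximum value: 44
Minimum value: -41
Range = 44 - (-41) = 85
Final answer: 85


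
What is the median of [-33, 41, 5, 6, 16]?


First, sort the list: [-33, 5, 6, 16, 41]
The list has 5 elements (odd count).
The middle index is 2 (0-based), and the element there is 6.
Final answer: 6


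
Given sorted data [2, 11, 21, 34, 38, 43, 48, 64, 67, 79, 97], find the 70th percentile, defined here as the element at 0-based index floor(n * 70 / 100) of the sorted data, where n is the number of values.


The dataset has n = 11 elements.
Index = floor(11 * 70 / 100) = floor(770 / 100) = floor(7.7) = 7
Counting from index 0 in the sorted data, the element at index 7 is 64.
Final answer: 64


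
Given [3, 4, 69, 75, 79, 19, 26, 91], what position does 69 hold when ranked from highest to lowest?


Sort descending: [91, 79, 75, 69, 26, 19, 4, 3]
Find 69 in the sorted list.
69 is at position 4.
Final answer: 4


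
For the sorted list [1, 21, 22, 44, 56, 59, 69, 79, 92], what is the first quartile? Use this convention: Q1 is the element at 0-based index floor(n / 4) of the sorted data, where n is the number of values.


The list has n = 9 elements.
Q1 index = floor(9 / 4) = floor(2.25) = 2
Counting from index 0 in the sorted data, the element at index 2 is 22.
Final answer: 22


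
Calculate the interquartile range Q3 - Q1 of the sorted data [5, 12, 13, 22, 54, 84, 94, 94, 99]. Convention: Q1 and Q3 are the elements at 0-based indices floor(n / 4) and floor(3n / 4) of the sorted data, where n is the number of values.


The data has n = 9 elements.
Q1 index = floor(9 / 4) = floor(2.25) = 2; Q3 index = floor(3 * 9 / 4) = floor(6.75) = 6
Q1 = element at index 2 = 13
Q3 = element at index 6 = 94
IQR = 94 - 13 = 81
Final answer: 81


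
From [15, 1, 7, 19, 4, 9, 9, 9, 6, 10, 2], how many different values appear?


List all unique values:
Distinct values: [1, 2, 4, 6, 7, 9, 10, 15, 19]
Count = 9
Final answer: 9


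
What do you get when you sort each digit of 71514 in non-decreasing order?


The number 71514 has digits: 7, 1, 5, 1, 4
Sorted: 1, 1, 4, 5, 7
Joining the sorted digits gives the result.
Final answer: 11457


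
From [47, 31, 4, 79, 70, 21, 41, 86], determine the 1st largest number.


Sort descending: [86, 79, 70, 47, 41, 31, 21, 4]
The 1st element (1-indexed) is at index 0.
Value = 86
Final answer: 86


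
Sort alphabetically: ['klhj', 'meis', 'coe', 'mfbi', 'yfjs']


Compare strings character by character (the first differing letter decides):
  'coe' < 'klhj' since 'c' < 'k' at position 1
  'klhj' < 'meis' since 'k' < 'm' at position 1
  'meis' < 'mfbi' since 'e' < 'f' at position 2
  'mfbi' < 'yfjs' since 'm' < 'y' at position 1
Chaining these comparisons gives the alphabetical order.
Final answer: ['coe', 'klhj', 'meis', 'mfbi', 'yfjs']


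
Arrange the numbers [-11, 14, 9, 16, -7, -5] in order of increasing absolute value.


Compute absolute values:
  |-11| = 11
  |14| = 14
  |9| = 9
  |16| = 16
  |-7| = 7
  |-5| = 5
Absolute values in increasing order: 5 < 7 < 9 < 11 < 14 < 16
Listing the original numbers in that order gives the answer.
Final answer: [-5, -7, 9, -11, 14, 16]


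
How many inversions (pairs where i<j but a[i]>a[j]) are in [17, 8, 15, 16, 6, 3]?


For each element, count the later elements that are smaller than it:
  17 (index 0): smaller elements after it = [8, 15, 16, 6, 3] -> 5
  8 (index 1): smaller elements after it = [6, 3] -> 2
  15 (index 2): smaller elements after it = [6, 3] -> 2
  16 (index 3): smaller elements after it = [6, 3] -> 2
  6 (index 4): smaller elements after it = [3] -> 1
Total inversions = 5 + 2 + 2 + 2 + 1 = 12
Final answer: 12


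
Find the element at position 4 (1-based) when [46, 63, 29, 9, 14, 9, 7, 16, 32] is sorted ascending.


Sort ascending: [7, 9, 9, 14, 16, 29, 32, 46, 63]
The 4th element (1-indexed) is at index 3.
Value = 14
Final answer: 14


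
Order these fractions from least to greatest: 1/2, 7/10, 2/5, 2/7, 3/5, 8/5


Convert to decimal for comparison:
  1/2 = 0.5
  7/10 = 0.7
  2/5 = 0.4
  2/7 = 0.2857
  3/5 = 0.6
  8/5 = 1.6
Decimals in increasing order: 0.2857 < 0.4 < 0.5 < 0.6 < 0.7 < 1.6
Writing each back as its fraction gives the sorted order.
Final answer: 2/7, 2/5, 1/2, 3/5, 7/10, 8/5


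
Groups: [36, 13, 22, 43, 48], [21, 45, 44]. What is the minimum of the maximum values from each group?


Find max of each group:
  Group 1: [36, 13, 22, 43, 48] -> max = 48
  Group 2: [21, 45, 44] -> max = 45
Maxes: [48, 45]
Minimum of maxes = 45
Final answer: 45


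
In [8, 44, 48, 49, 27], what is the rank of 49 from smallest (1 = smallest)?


Sort ascending: [8, 27, 44, 48, 49]
Find 49 in the sorted list.
49 is at position 5 (1-indexed).
Final answer: 5


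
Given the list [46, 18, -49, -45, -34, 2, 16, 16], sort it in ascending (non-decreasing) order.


Original list: [46, 18, -49, -45, -34, 2, 16, 16]
Repeatedly take the smallest remaining element:
  Remaining [46, 18, -49, -45, -34, 2, 16, 16] -> smallest is -49
  Remaining [46, 18, -45, -34, 2, 16, 16] -> smallest is -45
  Remaining [46, 18, -34, 2, 16, 16] -> smallest is -34
  Remaining [46, 18, 2, 16, 16] -> smallest is 2
  Remaining [46, 18, 16, 16] -> smallest is 16
  Remaining [46, 18, 16] -> smallest is 16
  Remaining [46, 18] -> smallest is 18
  Remaining [46] -> smallest is 46
Collecting the picks in order gives the sorted list.
Final answer: [-49, -45, -34, 2, 16, 16, 18, 46]


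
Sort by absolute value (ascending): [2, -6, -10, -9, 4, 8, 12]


Compute absolute values:
  |2| = 2
  |-6| = 6
  |-10| = 10
  |-9| = 9
  |4| = 4
  |8| = 8
  |12| = 12
Absolute values in increasing order: 2 < 4 < 6 < 8 < 9 < 10 < 12
Listing the original numbers in that order gives the answer.
Final answer: [2, 4, -6, 8, -9, -10, 12]


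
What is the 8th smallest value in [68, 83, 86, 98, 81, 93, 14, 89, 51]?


Sort ascending: [14, 51, 68, 81, 83, 86, 89, 93, 98]
The 8th element (1-indexed) is at index 7.
Value = 93
Final answer: 93


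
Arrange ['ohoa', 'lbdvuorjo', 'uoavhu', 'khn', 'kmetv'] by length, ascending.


Compute lengths:
  'ohoa' has length 4
  'lbdvuorjo' has length 9
  'uoavhu' has length 6
  'khn' has length 3
  'kmetv' has length 5
Lengths in increasing order: 3 < 4 < 5 < 6 < 9
Listing the words in that order gives the answer.
Final answer: ['khn', 'ohoa', 'kmetv', 'uoavhu', 'lbdvuorjo']


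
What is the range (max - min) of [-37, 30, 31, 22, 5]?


Maximum value: 31
Minimum value: -37
Range = 31 - (-37) = 68
Final answer: 68


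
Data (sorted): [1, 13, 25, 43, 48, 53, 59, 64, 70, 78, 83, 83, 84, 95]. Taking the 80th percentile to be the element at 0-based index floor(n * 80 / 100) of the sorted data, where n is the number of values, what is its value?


The dataset has n = 14 elements.
Index = floor(14 * 80 / 100) = floor(1120 / 100) = floor(11.2) = 11
Counting from index 0 in the sorted data, the element at index 11 is 83.
Final answer: 83


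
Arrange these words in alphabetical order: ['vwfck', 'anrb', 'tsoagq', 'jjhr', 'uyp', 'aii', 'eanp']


Compare strings character by character (the first differing letter decides):
  'aii' < 'anrb' since 'i' < 'n' at position 2
  'anrb' < 'eanp' since 'a' < 'e' at position 1
  'eanp' < 'jjhr' since 'e' < 'j' at position 1
  'jjhr' < 'tsoagq' since 'j' < 't' at position 1
  'tsoagq' < 'uyp' since 't' < 'u' at position 1
  'uyp' < 'vwfck' since 'u' < 'v' at position 1
Chaining these comparisons gives the alphabetical order.
Final answer: ['aii', 'anrb', 'eanp', 'jjhr', 'tsoagq', 'uyp', 'vwfck']


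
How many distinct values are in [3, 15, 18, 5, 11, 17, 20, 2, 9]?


List all unique values:
Distinct values: [2, 3, 5, 9, 11, 15, 17, 18, 20]
Count = 9
Final answer: 9


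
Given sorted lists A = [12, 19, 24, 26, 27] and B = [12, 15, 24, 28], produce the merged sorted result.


List A: [12, 19, 24, 26, 27]
List B: [12, 15, 24, 28]
Repeatedly compare the front elements and take the smaller:
  12 vs 12 -> take 12
  19 vs 12 -> take 12
  19 vs 15 -> take 15
  19 vs 24 -> take 19
  24 vs 24 -> take 24
  26 vs 24 -> take 24
  26 vs 28 -> take 26
  27 vs 28 -> take 27
  A is exhausted; append the rest of B: [28]
Final answer: [12, 12, 15, 19, 24, 24, 26, 27, 28]


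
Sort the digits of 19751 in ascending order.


The number 19751 has digits: 1, 9, 7, 5, 1
Sorted: 1, 1, 5, 7, 9
Joining the sorted digits gives the result.
Final answer: 11579


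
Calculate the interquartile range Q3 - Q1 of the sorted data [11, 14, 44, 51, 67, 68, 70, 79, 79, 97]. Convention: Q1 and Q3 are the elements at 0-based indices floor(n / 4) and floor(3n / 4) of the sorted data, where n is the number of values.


The data has n = 10 elements.
Q1 index = floor(10 / 4) = floor(2.5) = 2; Q3 index = floor(3 * 10 / 4) = floor(7.5) = 7
Q1 = element at index 2 = 44
Q3 = element at index 7 = 79
IQR = 79 - 44 = 35
Final answer: 35


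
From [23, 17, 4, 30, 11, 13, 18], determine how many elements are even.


Check each element:
  23 is odd
  17 is odd
  4 is even
  30 is even
  11 is odd
  13 is odd
  18 is even
Evens: [4, 30, 18]
Count of evens = 3
Final answer: 3


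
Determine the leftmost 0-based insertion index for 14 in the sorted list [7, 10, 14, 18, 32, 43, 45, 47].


List is sorted: [7, 10, 14, 18, 32, 43, 45, 47]
We need the leftmost position where 14 can be inserted, i.e. the first index whose element is >= 14 (or the end of the list if none is).
Binary search with low=0, high=8 (0-based indices):
  low=0, high=8, mid=4: a[4]=32 >= 14, so high = 4
  low=0, high=4, mid=2: a[2]=14 >= 14, so high = 2
  low=0, high=2, mid=1: a[1]=10 < 14, so low = 2
Now low = high = 2, so the insertion index is 2.
Final answer: 2


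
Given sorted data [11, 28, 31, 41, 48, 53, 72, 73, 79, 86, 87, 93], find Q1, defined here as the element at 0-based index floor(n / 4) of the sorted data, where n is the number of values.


The list has n = 12 elements.
Q1 index = floor(12 / 4) = floor(3) = 3
Counting from index 0 in the sorted data, the element at index 3 is 41.
Final answer: 41


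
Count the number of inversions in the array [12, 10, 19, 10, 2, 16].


For each element, count the later elements that are smaller than it:
  12 (index 0): smaller elements after it = [10, 10, 2] -> 3
  10 (index 1): smaller elements after it = [2] -> 1
  19 (index 2): smaller elements after it = [10, 2, 16] -> 3
  10 (index 3): smaller elements after it = [2] -> 1
  2 (index 4): smaller elements after it = [] -> 0
Total inversions = 3 + 1 + 3 + 1 + 0 = 8
Final answer: 8


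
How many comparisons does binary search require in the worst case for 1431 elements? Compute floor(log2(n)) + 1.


Binary search halves the search space each step.
Maximum comparisons = floor(log2(1431)) + 1
log2(1431) = 10.4828
floor(log2(1431)) = 10, so 10 + 1 = 11
Final answer: 11


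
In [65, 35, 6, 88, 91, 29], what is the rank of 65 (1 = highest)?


Sort descending: [91, 88, 65, 35, 29, 6]
Find 65 in the sorted list.
65 is at position 3.
Final answer: 3


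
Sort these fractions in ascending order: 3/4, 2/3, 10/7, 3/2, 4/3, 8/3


Convert to decimal for comparison:
  3/4 = 0.75
  2/3 = 0.6667
  10/7 = 1.4286
  3/2 = 1.5
  4/3 = 1.3333
  8/3 = 2.6667
Decimals in increasing order: 0.6667 < 0.75 < 1.3333 < 1.4286 < 1.5 < 2.6667
Writing each back as its fraction gives the sorted order.
Final answer: 2/3, 3/4, 4/3, 10/7, 3/2, 8/3


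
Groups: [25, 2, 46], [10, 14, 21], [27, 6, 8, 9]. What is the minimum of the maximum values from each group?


Find max of each group:
  Group 1: [25, 2, 46] -> max = 46
  Group 2: [10, 14, 21] -> max = 21
  Group 3: [27, 6, 8, 9] -> max = 27
Maxes: [46, 21, 27]
Minimum of maxes = 21
Final answer: 21


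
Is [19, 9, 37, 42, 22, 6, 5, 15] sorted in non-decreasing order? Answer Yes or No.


Check consecutive pairs:
  19 <= 9? False
  9 <= 37? True
  37 <= 42? True
  42 <= 22? False
  22 <= 6? False
  6 <= 5? False
  5 <= 15? True
4 consecutive pair(s) are out of order, so the list is not sorted.
Final answer: No


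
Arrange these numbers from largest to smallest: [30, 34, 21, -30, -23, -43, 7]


Original list: [30, 34, 21, -30, -23, -43, 7]
Repeatedly take the largest remaining element:
  Remaining [30, 34, 21, -30, -23, -43, 7] -> largest is 34
  Remaining [30, 21, -30, -23, -43, 7] -> largest is 30
  Remaining [21, -30, -23, -43, 7] -> largest is 21
  Remaining [-30, -23, -43, 7] -> largest is 7
  Remaining [-30, -23, -43] -> largest is -23
  Remaining [-30, -43] -> largest is -30
  Remaining [-43] -> largest is -43
Collecting the picks in order gives the descending list.
Final answer: [34, 30, 21, 7, -23, -30, -43]


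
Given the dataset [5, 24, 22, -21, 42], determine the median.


First, sort the list: [-21, 5, 22, 24, 42]
The list has 5 elements (odd count).
The middle index is 2 (0-based), and the element there is 22.
Final answer: 22


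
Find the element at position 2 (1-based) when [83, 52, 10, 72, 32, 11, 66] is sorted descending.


Sort descending: [83, 72, 66, 52, 32, 11, 10]
The 2nd element (1-indexed) is at index 1.
Value = 72
Final answer: 72


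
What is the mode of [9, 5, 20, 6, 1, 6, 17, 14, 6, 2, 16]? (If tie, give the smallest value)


Count the frequency of each value:
  1 appears 1 time(s)
  2 appears 1 time(s)
  5 appears 1 time(s)
  6 appears 3 time(s)
  9 appears 1 time(s)
  14 appears 1 time(s)
  16 appears 1 time(s)
  17 appears 1 time(s)
  20 appears 1 time(s)
Maximum frequency is 3.
Only 6 reaches that frequency, so it is the mode.
Final answer: 6


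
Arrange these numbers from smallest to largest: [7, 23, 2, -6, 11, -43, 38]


Original list: [7, 23, 2, -6, 11, -43, 38]
Repeatedly take the smallest remaining element:
  Remaining [7, 23, 2, -6, 11, -43, 38] -> smallest is -43
  Remaining [7, 23, 2, -6, 11, 38] -> smallest is -6
  Remaining [7, 23, 2, 11, 38] -> smallest is 2
  Remaining [7, 23, 11, 38] -> smallest is 7
  Remaining [23, 11, 38] -> smallest is 11
  Remaining [23, 38] -> smallest is 23
  Remaining [38] -> smallest is 38
Collecting the picks in order gives the sorted list.
Final answer: [-43, -6, 2, 7, 11, 23, 38]


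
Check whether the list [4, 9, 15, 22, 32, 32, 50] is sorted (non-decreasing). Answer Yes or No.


Check consecutive pairs:
  4 <= 9? True
  9 <= 15? True
  15 <= 22? True
  22 <= 32? True
  32 <= 32? True
  32 <= 50? True
Every consecutive pair is in order, so the list is non-decreasing.
Final answer: Yes


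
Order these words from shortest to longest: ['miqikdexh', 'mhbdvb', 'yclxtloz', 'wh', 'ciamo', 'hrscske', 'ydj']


Compute lengths:
  'miqikdexh' has length 9
  'mhbdvb' has length 6
  'yclxtloz' has length 8
  'wh' has length 2
  'ciamo' has length 5
  'hrscske' has length 7
  'ydj' has length 3
Lengths in increasing order: 2 < 3 < 5 < 6 < 7 < 8 < 9
Listing the words in that order gives the answer.
Final answer: ['wh', 'ydj', 'ciamo', 'mhbdvb', 'hrscske', 'yclxtloz', 'miqikdexh']


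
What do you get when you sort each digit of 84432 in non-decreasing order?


The number 84432 has digits: 8, 4, 4, 3, 2
Sorted: 2, 3, 4, 4, 8
Joining the sorted digits gives the result.
Final answer: 23448


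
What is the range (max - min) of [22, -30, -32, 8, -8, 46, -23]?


Maximum value: 46
Minimum value: -32
Range = 46 - (-32) = 78
Final answer: 78


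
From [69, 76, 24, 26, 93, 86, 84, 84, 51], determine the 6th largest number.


Sort descending: [93, 86, 84, 84, 76, 69, 51, 26, 24]
The 6th element (1-indexed) is at index 5.
Value = 69
Final answer: 69


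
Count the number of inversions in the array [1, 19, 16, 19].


For each element, count the later elements that are smaller than it:
  1 (index 0): smaller elements after it = [] -> 0
  19 (index 1): smaller elements after it = [16] -> 1
  16 (index 2): smaller elements after it = [] -> 0
Total inversions = 0 + 1 + 0 = 1
Final answer: 1
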